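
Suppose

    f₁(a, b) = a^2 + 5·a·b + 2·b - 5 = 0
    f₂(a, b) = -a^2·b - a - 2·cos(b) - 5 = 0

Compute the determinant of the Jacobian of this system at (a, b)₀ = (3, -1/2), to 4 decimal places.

J = [[2·a + 5·b, 5·a + 2], [-2·a·b - 1, -a^2 + 2·sin(b)]].
At the point, J = [[3.5000, 17.0000], [2.0000, -9.958851]].
det J = -68.8560.

-68.8560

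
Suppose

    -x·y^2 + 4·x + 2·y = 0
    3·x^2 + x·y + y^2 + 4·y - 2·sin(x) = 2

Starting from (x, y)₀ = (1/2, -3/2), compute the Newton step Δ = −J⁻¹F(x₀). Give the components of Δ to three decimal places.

At (1/2, -3/2): F = (-2.125, -6.70885).
Jacobian J = [[-y^2 + 4, -2·x·y + 2], [6·x + y - 2·cos(x), x + 2·y + 4]].
At the point, J = [[1.750, 3.500], [-0.25517, 1.500]] (det J = 3.51808).
Solving J·Δ = −F gives Δ = (-5.768, 3.491).

(-5.768, 3.491)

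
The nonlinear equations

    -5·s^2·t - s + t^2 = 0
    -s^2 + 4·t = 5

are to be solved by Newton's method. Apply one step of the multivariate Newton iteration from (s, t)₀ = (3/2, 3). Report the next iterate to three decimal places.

At (3/2, 3): F = (-26.250, 4.750).
Jacobian J = [[-10·s·t - 1, -5·s^2 + 2·t], [-2·s, 4]].
At the point, J = [[-46.000, -5.250], [-3.000, 4.000]] (det J = -199.750).
Solving J·Δ = −F gives Δ = (-0.401, -1.488).
Then the next iterate is (s, t)₁ = (1.099, 1.512).

(1.099, 1.512)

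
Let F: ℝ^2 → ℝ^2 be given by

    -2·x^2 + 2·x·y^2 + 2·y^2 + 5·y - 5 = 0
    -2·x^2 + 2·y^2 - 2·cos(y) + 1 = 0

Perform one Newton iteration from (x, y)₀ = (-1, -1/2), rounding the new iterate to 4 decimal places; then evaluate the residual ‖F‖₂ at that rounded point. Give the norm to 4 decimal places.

3.2035

At (-1, -1/2): F = (-9.5000, -2.255165).
Jacobian J = [[-4·x + 2·y^2, 4·x·y + 4·y + 5], [-4·x, 4·y + 2·sin(y)]].
At the point, J = [[4.5000, 5.0000], [4.0000, -2.958851]] (det J = -33.314830).
Solving J·Δ = −F gives Δ = (1.1822, 0.8360).
Then the next iterate is (x, y)₁ = (0.1822, 0.3360).
Re-evaluating at (0.1822, 0.3360): F = (-3.119462, -0.728764), so ‖F‖₂ = 3.2035.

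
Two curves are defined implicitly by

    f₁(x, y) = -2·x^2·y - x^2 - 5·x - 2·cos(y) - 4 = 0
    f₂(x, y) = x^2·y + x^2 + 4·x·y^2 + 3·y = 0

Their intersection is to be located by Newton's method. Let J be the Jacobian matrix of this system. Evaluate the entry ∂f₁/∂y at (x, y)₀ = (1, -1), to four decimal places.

-3.6829

∂f₁/∂y = -2·x^2 + 2·sin(y).
At (1, -1) this is -3.6829.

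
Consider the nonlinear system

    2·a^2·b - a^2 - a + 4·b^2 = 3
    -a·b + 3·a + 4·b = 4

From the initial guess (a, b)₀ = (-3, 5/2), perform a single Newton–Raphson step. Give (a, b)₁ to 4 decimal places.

At (-3, 5/2): F = (61.0000, 4.5000).
Jacobian J = [[4·a·b - 2·a - 1, 2·a^2 + 8·b], [-b + 3, -a + 4]].
At the point, J = [[-25.0000, 38.0000], [0.5000, 7.0000]] (det J = -194.0000).
Solving J·Δ = −F gives Δ = (1.3196, -0.7371).
Then the next iterate is (a, b)₁ = (-1.6804, 1.7629).

(-1.6804, 1.7629)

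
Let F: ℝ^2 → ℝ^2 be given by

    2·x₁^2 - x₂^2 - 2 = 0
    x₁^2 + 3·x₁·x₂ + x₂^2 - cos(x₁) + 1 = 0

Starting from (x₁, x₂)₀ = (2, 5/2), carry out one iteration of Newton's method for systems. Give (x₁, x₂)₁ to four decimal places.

(1.1297, 1.0576)

At (2, 5/2): F = (-0.2500, 26.666147).
Jacobian J = [[4·x₁, -2·x₂], [2·x₁ + 3·x₂ + sin(x₁), 3·x₁ + 2·x₂]].
At the point, J = [[8.0000, -5.0000], [12.409297, 11.0000]] (det J = 150.046487).
Solving J·Δ = −F gives Δ = (-0.8703, -1.4424).
Then the next iterate is (x₁, x₂)₁ = (1.1297, 1.0576).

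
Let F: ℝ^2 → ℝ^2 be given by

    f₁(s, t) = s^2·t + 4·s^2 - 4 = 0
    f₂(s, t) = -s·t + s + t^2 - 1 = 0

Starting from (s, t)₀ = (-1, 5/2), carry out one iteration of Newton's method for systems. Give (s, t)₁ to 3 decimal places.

(-0.892, 1.402)

At (-1, 5/2): F = (2.500, 6.750).
Jacobian J = [[2·s·t + 8·s, s^2], [-t + 1, -s + 2·t]].
At the point, J = [[-13.000, 1.000], [-1.500, 6.000]] (det J = -76.500).
Solving J·Δ = −F gives Δ = (0.108, -1.098).
Then the next iterate is (s, t)₁ = (-0.892, 1.402).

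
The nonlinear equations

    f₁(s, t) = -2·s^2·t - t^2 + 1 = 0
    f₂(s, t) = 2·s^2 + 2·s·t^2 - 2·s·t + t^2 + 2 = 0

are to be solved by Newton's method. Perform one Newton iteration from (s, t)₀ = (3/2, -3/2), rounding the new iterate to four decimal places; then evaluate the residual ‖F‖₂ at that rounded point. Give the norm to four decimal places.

6.6937

At (3/2, -3/2): F = (5.5000, 20.0000).
Jacobian J = [[-4·s·t, -2·s^2 - 2·t], [4·s + 2·t^2 - 2·t, 4·s·t - 2·s + 2·t]].
At the point, J = [[9.0000, -1.5000], [13.5000, -15.0000]] (det J = -114.7500).
Solving J·Δ = −F gives Δ = (-0.4575, 0.9216).
Then the next iterate is (s, t)₁ = (1.0425, -0.5784).
Re-evaluating at (1.0425, -0.5784): F = (1.922671, 6.411653), so ‖F‖₂ = 6.6937.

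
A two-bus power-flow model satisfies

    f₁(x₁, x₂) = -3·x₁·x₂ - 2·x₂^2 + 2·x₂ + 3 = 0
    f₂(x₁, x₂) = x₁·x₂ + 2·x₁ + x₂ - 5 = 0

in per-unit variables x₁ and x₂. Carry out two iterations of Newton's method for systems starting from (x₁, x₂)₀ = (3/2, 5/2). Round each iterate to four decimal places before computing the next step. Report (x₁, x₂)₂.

At (3/2, 5/2): F = (-15.7500, 4.2500).
Jacobian J = [[-3·x₂, -3·x₁ - 4·x₂ + 2], [x₂ + 2, x₁ + 1]].
At the point, J = [[-7.5000, -12.5000], [4.5000, 2.5000]] (det J = 37.5000).
Solving J·Δ = −F gives Δ = (-0.3667, -1.0400).
Then the next iterate is (x₁, x₂)₁ = (1.1333, 1.4600).
Round to (1.1333, 1.4600) and repeat: F = (-3.307054, 0.381218), J = [[-4.3800, -7.2399], [3.4600, 2.1333]].
Δ = (0.2735, -0.6222), so (x₁, x₂)₂ = (1.4068, 0.8378).

(1.4068, 0.8378)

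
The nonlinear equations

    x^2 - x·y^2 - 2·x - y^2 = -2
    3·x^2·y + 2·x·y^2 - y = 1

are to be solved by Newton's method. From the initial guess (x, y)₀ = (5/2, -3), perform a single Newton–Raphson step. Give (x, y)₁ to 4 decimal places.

(1.6564, -1.8958)

At (5/2, -3): F = (-28.2500, -9.2500).
Jacobian J = [[2·x - y^2 - 2, -2·x·y - 2·y], [6·x·y + 2·y^2, 3·x^2 + 4·x·y - 1]].
At the point, J = [[-6.0000, 21.0000], [-27.0000, -12.2500]] (det J = 640.5000).
Solving J·Δ = −F gives Δ = (-0.8436, 1.1042).
Then the next iterate is (x, y)₁ = (1.6564, -1.8958).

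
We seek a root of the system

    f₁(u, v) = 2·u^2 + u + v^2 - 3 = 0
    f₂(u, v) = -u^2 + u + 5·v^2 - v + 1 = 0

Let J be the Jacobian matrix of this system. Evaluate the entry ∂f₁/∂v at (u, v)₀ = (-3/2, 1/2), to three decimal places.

∂f₁/∂v = 2·v.
At (-3/2, 1/2) this is 1.000.

1.000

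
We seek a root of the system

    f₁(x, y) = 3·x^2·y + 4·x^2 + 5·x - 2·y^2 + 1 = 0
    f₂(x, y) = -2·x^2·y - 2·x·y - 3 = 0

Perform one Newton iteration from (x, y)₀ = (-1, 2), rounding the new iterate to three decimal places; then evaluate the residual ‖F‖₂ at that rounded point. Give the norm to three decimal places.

At (-1, 2): F = (-2.000, -3.000).
Jacobian J = [[6·x·y + 8·x + 5, 3·x^2 - 4·y], [-4·x·y - 2·y, -2·x^2 - 2·x]].
At the point, J = [[-15.000, -5.000], [4.000, 0.000]] (det J = 20.000).
Solving J·Δ = −F gives Δ = (0.750, -2.650).
Then the next iterate is (x, y)₁ = (-0.250, -0.650).
Re-evaluating at (-0.250, -0.650): F = (-0.96688, -3.24375), so ‖F‖₂ = 3.385.

3.385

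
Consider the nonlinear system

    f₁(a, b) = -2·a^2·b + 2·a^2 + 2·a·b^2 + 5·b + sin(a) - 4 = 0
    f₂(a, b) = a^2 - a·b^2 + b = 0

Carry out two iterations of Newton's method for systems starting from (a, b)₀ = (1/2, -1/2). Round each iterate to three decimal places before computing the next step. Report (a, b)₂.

(1.450, -0.870)

At (1/2, -1/2): F = (-5.02057, -0.375).
Jacobian J = [[-4·a·b + 4·a + 2·b^2 + cos(a), -2·a^2 + 4·a·b + 5], [2·a - b^2, -2·a·b + 1]].
At the point, J = [[4.37758, 3.500], [0.750, 1.500]] (det J = 3.94137).
Solving J·Δ = −F gives Δ = (1.578, -0.539).
Then the next iterate is (a, b)₁ = (2.078, -1.039).
Round to (2.078, -1.039) and repeat: F = (13.77474, 1.03584), J = [[18.62148, -12.27234], [3.07648, 5.31808]].
Δ = (-0.628, 0.169), so (a, b)₂ = (1.450, -0.870).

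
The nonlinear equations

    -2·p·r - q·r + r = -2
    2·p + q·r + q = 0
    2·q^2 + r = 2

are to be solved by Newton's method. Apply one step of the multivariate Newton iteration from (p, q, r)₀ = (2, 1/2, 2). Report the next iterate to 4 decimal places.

(0.1806, -0.3056, 3.1111)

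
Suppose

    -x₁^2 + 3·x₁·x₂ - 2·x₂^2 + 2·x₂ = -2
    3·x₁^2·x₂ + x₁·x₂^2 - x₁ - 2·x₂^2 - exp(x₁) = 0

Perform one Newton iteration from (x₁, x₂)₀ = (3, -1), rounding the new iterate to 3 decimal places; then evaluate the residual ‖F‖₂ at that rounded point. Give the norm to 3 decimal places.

14.287

At (3, -1): F = (-20.000, -49.08554).
Jacobian J = [[-2·x₁ + 3·x₂, 3·x₁ - 4·x₂ + 2], [6·x₁·x₂ + x₂^2 - exp(x₁) - 1, 3·x₁^2 + 2·x₁·x₂ - 4·x₂]].
At the point, J = [[-9.000, 15.000], [-38.08554, 25.000]] (det J = 346.28305).
Solving J·Δ = −F gives Δ = (-0.682, 0.924).
Then the next iterate is (x₁, x₂)₁ = (2.318, -0.076).
Re-evaluating at (2.318, -0.076): F = (-4.06518, -13.69658), so ‖F‖₂ = 14.287.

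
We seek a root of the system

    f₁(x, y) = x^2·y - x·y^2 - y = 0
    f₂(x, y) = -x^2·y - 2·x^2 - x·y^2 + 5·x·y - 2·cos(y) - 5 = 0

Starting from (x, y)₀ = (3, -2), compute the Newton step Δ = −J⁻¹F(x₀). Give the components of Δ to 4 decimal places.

(-22.2905, -16.4324)

At (3, -2): F = (-28.0000, -46.167706).
Jacobian J = [[2·x·y - y^2, x^2 - 2·x·y - 1], [-2·x·y - 4·x - y^2 + 5·y, -x^2 - 2·x·y + 5·x + 2·sin(y)]].
At the point, J = [[-16.0000, 20.0000], [-14.0000, 16.181405]] (det J = 21.097518).
Solving J·Δ = −F gives Δ = (-22.2905, -16.4324).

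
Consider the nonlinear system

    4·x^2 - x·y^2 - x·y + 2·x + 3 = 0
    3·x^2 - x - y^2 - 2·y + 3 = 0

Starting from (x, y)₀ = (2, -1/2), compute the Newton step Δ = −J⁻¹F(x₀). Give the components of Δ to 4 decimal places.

(-1.2877, -0.4144)

At (2, -1/2): F = (23.5000, 13.7500).
Jacobian J = [[8·x - y^2 - y + 2, -2·x·y - x], [6·x - 1, -2·y - 2]].
At the point, J = [[18.2500, 0.0000], [11.0000, -1.0000]] (det J = -18.2500).
Solving J·Δ = −F gives Δ = (-1.2877, -0.4144).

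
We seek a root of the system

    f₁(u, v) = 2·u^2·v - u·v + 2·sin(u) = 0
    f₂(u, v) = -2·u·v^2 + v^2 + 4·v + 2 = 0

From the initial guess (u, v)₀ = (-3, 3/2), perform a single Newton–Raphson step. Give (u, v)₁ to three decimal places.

(-2.363, 0.665)

At (-3, 3/2): F = (31.21776, 23.750).
Jacobian J = [[4·u·v - v + 2·cos(u), 2·u^2 - u], [-2·v^2, -4·u·v + 2·v + 4]].
At the point, J = [[-21.47998, 21.000], [-4.500, 25.000]] (det J = -442.49962).
Solving J·Δ = −F gives Δ = (0.637, -0.835).
Then the next iterate is (u, v)₁ = (-2.363, 0.665).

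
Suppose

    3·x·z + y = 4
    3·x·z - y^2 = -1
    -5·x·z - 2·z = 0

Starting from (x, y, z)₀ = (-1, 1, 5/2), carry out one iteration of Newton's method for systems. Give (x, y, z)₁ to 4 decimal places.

At (-1, 1, 5/2): F = (-10.5000, -7.5000, 7.5000).
Jacobian J = [[3·z, 1, 3·x], [3·z, -2·y, 3·x], [-5·z, 0, -5·x - 2]].
At the point, J = [[7.5000, 1.0000, -3.0000], [7.5000, -2.0000, -3.0000], [-12.5000, 0.0000, 3.0000]] (det J = 45.0000).
Solving J·Δ = −F gives Δ = (-0.4000, 1.0000, -4.1667).
Then the next iterate is (x, y, z)₁ = (-1.4000, 2.0000, -1.6667).

(-1.4000, 2.0000, -1.6667)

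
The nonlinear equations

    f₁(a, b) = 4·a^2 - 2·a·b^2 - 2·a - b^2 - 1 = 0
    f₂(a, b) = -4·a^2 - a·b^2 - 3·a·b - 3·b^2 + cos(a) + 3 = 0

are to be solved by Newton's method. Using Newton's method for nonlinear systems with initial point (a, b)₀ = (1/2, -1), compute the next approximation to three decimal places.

(2.518, -0.250)

At (1/2, -1): F = (-3.000, 0.87758).
Jacobian J = [[8·a - 2·b^2 - 2, -4·a·b - 2·b], [-8·a - b^2 - 3·b - sin(a), -2·a·b - 3·a - 6·b]].
At the point, J = [[0.000, 4.000], [-2.47943, 5.500]] (det J = 9.91770).
Solving J·Δ = −F gives Δ = (2.018, 0.750).
Then the next iterate is (a, b)₁ = (2.518, -0.250).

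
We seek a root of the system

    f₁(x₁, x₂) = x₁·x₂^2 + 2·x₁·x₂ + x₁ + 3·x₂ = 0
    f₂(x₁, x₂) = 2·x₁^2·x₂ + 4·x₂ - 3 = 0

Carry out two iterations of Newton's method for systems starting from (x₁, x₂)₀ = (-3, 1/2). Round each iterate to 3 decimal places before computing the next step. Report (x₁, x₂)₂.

At (-3, 1/2): F = (-5.250, 8.000).
Jacobian J = [[x₂^2 + 2·x₂ + 1, 2·x₁·x₂ + 2·x₁ + 3], [4·x₁·x₂, 2·x₁^2 + 4]].
At the point, J = [[2.250, -6.000], [-6.000, 22.000]] (det J = 13.500).
Solving J·Δ = −F gives Δ = (5.000, 1.000).
Then the next iterate is (x₁, x₂)₁ = (2.000, 1.500).
Round to (2.000, 1.500) and repeat: F = (17.000, 15.000), J = [[6.250, 13.000], [12.000, 12.000]].
Δ = (0.111, -1.361), so (x₁, x₂)₂ = (2.111, 0.139).

(2.111, 0.139)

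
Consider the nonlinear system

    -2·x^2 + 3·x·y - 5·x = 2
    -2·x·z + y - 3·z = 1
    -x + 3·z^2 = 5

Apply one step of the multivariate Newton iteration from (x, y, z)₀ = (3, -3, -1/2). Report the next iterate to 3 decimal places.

(-1.230, -8.331, -1.507)

At (3, -3, -1/2): F = (-62.000, 0.500, -7.250).
Jacobian J = [[-4·x + 3·y - 5, 3·x, 0], [-2·z, 1, -2·x - 3], [-1, 0, 6·z]].
At the point, J = [[-26.000, 9.000, 0.000], [1.000, 1.000, -9.000], [-1.000, 0.000, -3.000]] (det J = 186.000).
Solving J·Δ = −F gives Δ = (-4.230, -5.331, -1.007).
Then the next iterate is (x, y, z)₁ = (-1.230, -8.331, -1.507).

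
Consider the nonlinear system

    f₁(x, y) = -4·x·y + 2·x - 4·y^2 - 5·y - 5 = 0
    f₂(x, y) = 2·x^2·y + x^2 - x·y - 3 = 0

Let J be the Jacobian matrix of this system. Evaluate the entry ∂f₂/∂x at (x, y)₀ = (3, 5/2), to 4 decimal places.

33.5000

∂f₂/∂x = 4·x·y + 2·x - y.
At (3, 5/2) this is 33.5000.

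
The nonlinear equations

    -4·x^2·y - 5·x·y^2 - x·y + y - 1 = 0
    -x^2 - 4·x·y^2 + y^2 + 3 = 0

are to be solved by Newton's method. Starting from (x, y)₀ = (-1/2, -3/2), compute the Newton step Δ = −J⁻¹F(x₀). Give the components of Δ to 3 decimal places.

At (-1/2, -3/2): F = (3.875, 9.500).
Jacobian J = [[-8·x·y - 5·y^2 - y, -4·x^2 - 10·x·y - x + 1], [-2·x - 4·y^2, -8·x·y + 2·y]].
At the point, J = [[-15.750, -7.000], [-8.000, -9.000]] (det J = 85.750).
Solving J·Δ = −F gives Δ = (-0.369, 1.383).

(-0.369, 1.383)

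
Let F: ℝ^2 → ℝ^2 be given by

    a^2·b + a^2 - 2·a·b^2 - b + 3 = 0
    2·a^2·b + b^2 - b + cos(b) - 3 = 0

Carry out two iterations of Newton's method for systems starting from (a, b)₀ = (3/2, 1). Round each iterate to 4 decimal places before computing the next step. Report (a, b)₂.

At (3/2, 1): F = (3.5000, 2.040302).
Jacobian J = [[2·a·b + 2·a - 2·b^2, a^2 - 4·a·b - 1], [4·a·b, 2·a^2 + 2·b - sin(b) - 1]].
At the point, J = [[4.0000, -4.7500], [6.0000, 4.658529]] (det J = 47.134116).
Solving J·Δ = −F gives Δ = (-0.5515, 0.2724).
Then the next iterate is (a, b)₁ = (0.9485, 1.2724).
Round to (0.9485, 1.2724) and repeat: F = (0.700723, -0.069975), J = [[1.072739, -4.927833], [4.827486, 2.388295]].
Δ = (-0.0504, 0.1312), so (a, b)₂ = (0.8981, 1.4036).

(0.8981, 1.4036)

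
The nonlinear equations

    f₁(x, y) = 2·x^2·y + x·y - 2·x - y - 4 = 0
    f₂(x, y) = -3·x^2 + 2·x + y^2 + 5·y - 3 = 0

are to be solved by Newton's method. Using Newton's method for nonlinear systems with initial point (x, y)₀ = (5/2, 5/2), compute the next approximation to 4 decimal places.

(1.9691, 1.6098)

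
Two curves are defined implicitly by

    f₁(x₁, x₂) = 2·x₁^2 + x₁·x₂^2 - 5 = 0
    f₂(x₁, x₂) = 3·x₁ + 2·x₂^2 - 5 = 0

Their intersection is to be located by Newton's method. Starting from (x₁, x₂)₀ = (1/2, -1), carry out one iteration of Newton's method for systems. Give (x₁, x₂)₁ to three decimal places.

(2.111, -0.167)

At (1/2, -1): F = (-4.000, -1.500).
Jacobian J = [[4·x₁ + x₂^2, 2·x₁·x₂], [3, 4·x₂]].
At the point, J = [[3.000, -1.000], [3.000, -4.000]] (det J = -9.000).
Solving J·Δ = −F gives Δ = (1.611, 0.833).
Then the next iterate is (x₁, x₂)₁ = (2.111, -0.167).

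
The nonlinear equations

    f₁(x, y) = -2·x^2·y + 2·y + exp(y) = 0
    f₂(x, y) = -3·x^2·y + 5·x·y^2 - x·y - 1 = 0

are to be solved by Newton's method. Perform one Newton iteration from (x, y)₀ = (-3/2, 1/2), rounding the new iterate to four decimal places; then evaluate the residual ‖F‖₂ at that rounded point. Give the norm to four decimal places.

At (-3/2, 1/2): F = (0.398721, -5.5000).
Jacobian J = [[-4·x·y, -2·x^2 + exp(y) + 2], [-6·x·y + 5·y^2 - y, -3·x^2 + 10·x·y - x]].
At the point, J = [[3.0000, -0.851279], [5.2500, -12.7500]] (det J = -33.780787).
Solving J·Δ = −F gives Δ = (-0.2891, -0.5504).
Then the next iterate is (x, y)₁ = (-1.7891, -0.0504).
Re-evaluating at (-1.7891, -0.0504): F = (1.172698, -0.628921), so ‖F‖₂ = 1.3307.

1.3307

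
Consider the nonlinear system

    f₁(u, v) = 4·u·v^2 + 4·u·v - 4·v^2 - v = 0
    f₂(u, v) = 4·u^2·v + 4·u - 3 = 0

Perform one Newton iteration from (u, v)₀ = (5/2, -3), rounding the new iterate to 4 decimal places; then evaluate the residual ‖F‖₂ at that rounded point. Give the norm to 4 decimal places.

17.2755

At (5/2, -3): F = (27.0000, -68.0000).
Jacobian J = [[4·v^2 + 4·v, 8·u·v + 4·u - 8·v - 1], [8·u·v + 4, 4·u^2]].
At the point, J = [[24.0000, -27.0000], [-56.0000, 25.0000]] (det J = -912.0000).
Solving J·Δ = −F gives Δ = (-1.2730, -0.1316).
Then the next iterate is (u, v)₁ = (1.2270, -3.1316).
Re-evaluating at (1.2270, -3.1316): F = (-3.333611, -16.950858), so ‖F‖₂ = 17.2755.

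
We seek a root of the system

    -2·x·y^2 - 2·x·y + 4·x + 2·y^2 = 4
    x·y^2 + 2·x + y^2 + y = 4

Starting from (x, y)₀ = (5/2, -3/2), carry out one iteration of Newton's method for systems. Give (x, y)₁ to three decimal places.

(0.202, -1.752)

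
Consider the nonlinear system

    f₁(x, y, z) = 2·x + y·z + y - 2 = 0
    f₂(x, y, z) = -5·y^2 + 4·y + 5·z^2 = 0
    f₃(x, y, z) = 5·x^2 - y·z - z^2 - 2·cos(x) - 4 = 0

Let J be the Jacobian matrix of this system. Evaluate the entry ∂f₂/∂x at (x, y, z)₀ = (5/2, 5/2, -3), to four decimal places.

0.0000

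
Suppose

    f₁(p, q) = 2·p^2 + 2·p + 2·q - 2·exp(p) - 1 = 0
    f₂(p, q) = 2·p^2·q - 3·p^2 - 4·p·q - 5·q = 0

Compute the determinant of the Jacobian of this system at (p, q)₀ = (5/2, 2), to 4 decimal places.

J = [[4·p - 2·exp(p) + 2, 2], [4·p·q - 6·p - 4·q, 2·p^2 - 4·p - 5]].
At the point, J = [[-12.364988, 2.0000], [-3.0000, -2.5000]].
det J = 36.9125.

36.9125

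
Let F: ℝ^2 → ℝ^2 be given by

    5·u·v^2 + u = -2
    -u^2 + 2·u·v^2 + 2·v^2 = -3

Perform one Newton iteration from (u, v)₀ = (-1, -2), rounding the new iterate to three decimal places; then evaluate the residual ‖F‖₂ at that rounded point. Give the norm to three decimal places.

3.664

At (-1, -2): F = (-19.000, 2.000).
Jacobian J = [[5·v^2 + 1, 10·u·v], [-2·u + 2·v^2, 4·u·v + 4·v]].
At the point, J = [[21.000, 20.000], [10.000, 0.000]] (det J = -200.000).
Solving J·Δ = −F gives Δ = (-0.200, 1.160).
Then the next iterate is (u, v)₁ = (-1.200, -0.840).
Re-evaluating at (-1.200, -0.840): F = (-3.43360, 1.27776), so ‖F‖₂ = 3.664.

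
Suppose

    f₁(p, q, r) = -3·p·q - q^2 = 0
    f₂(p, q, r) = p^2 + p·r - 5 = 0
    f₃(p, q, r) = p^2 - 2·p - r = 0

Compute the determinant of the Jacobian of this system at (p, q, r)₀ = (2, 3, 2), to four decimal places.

-120.0000

J = [[-3·q, -3·p - 2·q, 0], [2·p + r, 0, p], [2·p - 2, 0, -1]].
At the point, J = [[-9.0000, -12.0000, 0.0000], [6.0000, 0.0000, 2.0000], [2.0000, 0.0000, -1.0000]].
det J = -120.0000.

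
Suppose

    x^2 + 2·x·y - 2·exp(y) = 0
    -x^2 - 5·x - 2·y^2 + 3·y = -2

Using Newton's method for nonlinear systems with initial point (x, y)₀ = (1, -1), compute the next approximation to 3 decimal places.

At (1, -1): F = (-1.73576, -9.000).
Jacobian J = [[2·x + 2·y, 2·x - 2·exp(y)], [-2·x - 5, -4·y + 3]].
At the point, J = [[0.000, 1.26424], [-7.000, 7.000]] (det J = 8.84969).
Solving J·Δ = −F gives Δ = (0.087, 1.373).
Then the next iterate is (x, y)₁ = (1.087, 0.373).

(1.087, 0.373)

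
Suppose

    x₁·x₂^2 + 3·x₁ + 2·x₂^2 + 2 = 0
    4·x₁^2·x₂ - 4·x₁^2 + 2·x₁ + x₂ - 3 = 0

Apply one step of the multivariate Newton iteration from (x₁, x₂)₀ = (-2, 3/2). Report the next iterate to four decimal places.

(-1.2381, 1.6218)

At (-2, 3/2): F = (-4.0000, 2.5000).
Jacobian J = [[x₂^2 + 3, 2·x₁·x₂ + 4·x₂], [8·x₁·x₂ - 8·x₁ + 2, 4·x₁^2 + 1]].
At the point, J = [[5.2500, 0.0000], [-6.0000, 17.0000]] (det J = 89.2500).
Solving J·Δ = −F gives Δ = (0.7619, 0.1218).
Then the next iterate is (x₁, x₂)₁ = (-1.2381, 1.6218).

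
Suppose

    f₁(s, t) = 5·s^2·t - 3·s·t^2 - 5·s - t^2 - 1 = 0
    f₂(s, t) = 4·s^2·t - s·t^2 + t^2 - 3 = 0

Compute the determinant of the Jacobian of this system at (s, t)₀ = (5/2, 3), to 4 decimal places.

J = [[10·s·t - 3·t^2 - 5, 5·s^2 - 6·s·t - 2·t], [8·s·t - t^2, 4·s^2 - 2·s·t + 2·t]].
At the point, J = [[43.0000, -19.7500], [51.0000, 16.0000]].
det J = 1695.2500.

1695.2500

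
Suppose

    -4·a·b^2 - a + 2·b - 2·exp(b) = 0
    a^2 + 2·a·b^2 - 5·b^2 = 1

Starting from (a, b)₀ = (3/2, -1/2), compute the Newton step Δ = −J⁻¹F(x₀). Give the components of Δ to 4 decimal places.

At (3/2, -1/2): F = (-5.213061, 0.7500).
Jacobian J = [[-4·b^2 - 1, -8·a·b - 2·exp(b) + 2], [2·a + 2·b^2, 4·a·b - 10·b]].
At the point, J = [[-2.0000, 6.786939], [3.5000, 2.0000]] (det J = -27.754285).
Solving J·Δ = −F gives Δ = (-0.5591, 0.6034).

(-0.5591, 0.6034)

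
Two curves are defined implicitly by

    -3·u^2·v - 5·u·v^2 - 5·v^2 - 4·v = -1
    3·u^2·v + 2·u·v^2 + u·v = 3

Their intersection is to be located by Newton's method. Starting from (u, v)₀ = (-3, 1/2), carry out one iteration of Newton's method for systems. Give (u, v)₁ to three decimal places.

At (-3, 1/2): F = (-12.000, 7.500).
Jacobian J = [[-6·u·v - 5·v^2, -3·u^2 - 10·u·v - 10·v - 4], [6·u·v + 2·v^2 + v, 3·u^2 + 4·u·v + u]].
At the point, J = [[7.750, -21.000], [-8.000, 18.000]] (det J = -28.500).
Solving J·Δ = −F gives Δ = (-2.053, -1.329).
Then the next iterate is (u, v)₁ = (-5.053, -0.829).

(-5.053, -0.829)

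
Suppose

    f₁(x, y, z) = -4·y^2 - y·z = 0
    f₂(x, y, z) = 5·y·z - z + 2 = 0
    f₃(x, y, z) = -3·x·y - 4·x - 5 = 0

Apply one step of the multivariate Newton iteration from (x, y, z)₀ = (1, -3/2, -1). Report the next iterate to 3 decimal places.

(14.282, -0.786, -0.184)

At (1, -3/2, -1): F = (-10.500, 10.500, -4.500).
Jacobian J = [[0, -8·y - z, -y], [0, 5·z, 5·y - 1], [-3·y - 4, -3·x, 0]].
At the point, J = [[0.000, 13.000, 1.500], [0.000, -5.000, -8.500], [0.500, -3.000, 0.000]] (det J = -51.500).
Solving J·Δ = −F gives Δ = (13.282, 0.714, 0.816).
Then the next iterate is (x, y, z)₁ = (14.282, -0.786, -0.184).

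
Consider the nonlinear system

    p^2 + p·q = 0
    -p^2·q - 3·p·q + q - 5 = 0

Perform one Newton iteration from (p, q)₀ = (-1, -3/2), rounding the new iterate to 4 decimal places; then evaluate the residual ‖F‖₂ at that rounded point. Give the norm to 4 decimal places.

0.9336

At (-1, -3/2): F = (2.5000, -9.5000).
Jacobian J = [[2·p + q, p], [-2·p·q - 3·q, -p^2 - 3·p + 1]].
At the point, J = [[-3.5000, -1.0000], [1.5000, 3.0000]] (det J = -9.0000).
Solving J·Δ = −F gives Δ = (-0.2222, 3.2778).
Then the next iterate is (p, q)₁ = (-1.2222, 1.7778).
Re-evaluating at (-1.2222, 1.7778): F = (-0.679054, 0.640652), so ‖F‖₂ = 0.9336.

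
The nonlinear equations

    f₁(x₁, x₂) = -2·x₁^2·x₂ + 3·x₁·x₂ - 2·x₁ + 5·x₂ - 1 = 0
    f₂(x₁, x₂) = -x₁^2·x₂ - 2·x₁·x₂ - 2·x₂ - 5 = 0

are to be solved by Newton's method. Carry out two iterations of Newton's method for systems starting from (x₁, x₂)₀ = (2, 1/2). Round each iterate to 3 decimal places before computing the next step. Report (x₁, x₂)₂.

At (2, 1/2): F = (-3.500, -10.000).
Jacobian J = [[-4·x₁·x₂ + 3·x₂ - 2, -2·x₁^2 + 3·x₁ + 5], [-2·x₁·x₂ - 2·x₂, -x₁^2 - 2·x₁ - 2]].
At the point, J = [[-4.500, 3.000], [-3.000, -10.000]] (det J = 54.000).
Solving J·Δ = −F gives Δ = (-1.204, -0.639).
Then the next iterate is (x₁, x₂)₁ = (0.796, -0.139).
Round to (0.796, -0.139) and repeat: F = (-3.44279, -4.41264), J = [[-1.97442, 6.12077], [0.49929, -4.22562]].
Δ = (-7.860, -1.973), so (x₁, x₂)₂ = (-7.064, -2.112).

(-7.064, -2.112)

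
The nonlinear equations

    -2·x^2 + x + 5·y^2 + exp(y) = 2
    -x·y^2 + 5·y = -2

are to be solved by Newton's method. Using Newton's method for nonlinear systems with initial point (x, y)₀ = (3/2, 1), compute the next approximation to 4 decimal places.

At (3/2, 1): F = (2.718282, 5.5000).
Jacobian J = [[-4·x + 1, 10·y + exp(y)], [-y^2, -2·x·y + 5]].
At the point, J = [[-5.0000, 12.718282], [-1.0000, 2.0000]] (det J = 2.718282).
Solving J·Δ = −F gives Δ = (23.7334, 9.1167).
Then the next iterate is (x, y)₁ = (25.2334, 10.1167).

(25.2334, 10.1167)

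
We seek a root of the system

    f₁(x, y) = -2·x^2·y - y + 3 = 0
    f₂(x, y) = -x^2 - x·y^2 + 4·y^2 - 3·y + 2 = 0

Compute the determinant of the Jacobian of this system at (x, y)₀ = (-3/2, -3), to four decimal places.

615.0000

J = [[-4·x·y, -2·x^2 - 1], [-2·x - y^2, -2·x·y + 8·y - 3]].
At the point, J = [[-18.0000, -5.5000], [-6.0000, -36.0000]].
det J = 615.0000.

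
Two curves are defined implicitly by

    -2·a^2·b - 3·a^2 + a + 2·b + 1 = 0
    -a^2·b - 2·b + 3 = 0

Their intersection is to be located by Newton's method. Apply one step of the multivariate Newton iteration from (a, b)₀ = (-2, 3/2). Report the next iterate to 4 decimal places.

At (-2, 3/2): F = (-22.0000, -6.0000).
Jacobian J = [[-4·a·b - 6·a + 1, -2·a^2 + 2], [-2·a·b, -a^2 - 2]].
At the point, J = [[25.0000, -6.0000], [6.0000, -6.0000]] (det J = -114.0000).
Solving J·Δ = −F gives Δ = (0.8421, -0.1579).
Then the next iterate is (a, b)₁ = (-1.1579, 1.3421).

(-1.1579, 1.3421)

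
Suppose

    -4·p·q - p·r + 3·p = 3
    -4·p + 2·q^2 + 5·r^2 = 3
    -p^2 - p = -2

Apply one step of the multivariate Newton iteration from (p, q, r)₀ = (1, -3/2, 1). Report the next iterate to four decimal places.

(1.0000, -0.3587, 1.4348)

At (1, -3/2, 1): F = (5.0000, 2.5000, 0.0000).
Jacobian J = [[-4·q - r + 3, -4·p, -p], [-4, 4·q, 10·r], [-2·p - 1, 0, 0]].
At the point, J = [[8.0000, -4.0000, -1.0000], [-4.0000, -6.0000, 10.0000], [-3.0000, 0.0000, 0.0000]] (det J = 138.0000).
Solving J·Δ = −F gives Δ = (0.0000, 1.1413, 0.4348).
Then the next iterate is (p, q, r)₁ = (1.0000, -0.3587, 1.4348).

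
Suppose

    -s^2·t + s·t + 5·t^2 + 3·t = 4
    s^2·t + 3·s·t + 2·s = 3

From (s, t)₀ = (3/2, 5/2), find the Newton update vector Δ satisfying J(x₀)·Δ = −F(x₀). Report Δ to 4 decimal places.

At (3/2, 5/2): F = (32.8750, 16.8750).
Jacobian J = [[-2·s·t + t, -s^2 + s + 10·t + 3], [2·s·t + 3·t + 2, s^2 + 3·s]].
At the point, J = [[-5.0000, 27.2500], [17.0000, 6.7500]] (det J = -497.0000).
Solving J·Δ = −F gives Δ = (-0.4787, -1.2943).

(-0.4787, -1.2943)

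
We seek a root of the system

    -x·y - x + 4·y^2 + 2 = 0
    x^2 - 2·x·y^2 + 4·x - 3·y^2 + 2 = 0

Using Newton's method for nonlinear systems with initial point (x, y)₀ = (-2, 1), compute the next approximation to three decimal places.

(-3.875, -0.375)

At (-2, 1): F = (10.000, -1.000).
Jacobian J = [[-y - 1, -x + 8·y], [2·x - 2·y^2 + 4, -4·x·y - 6·y]].
At the point, J = [[-2.000, 10.000], [-2.000, 2.000]] (det J = 16.000).
Solving J·Δ = −F gives Δ = (-1.875, -1.375).
Then the next iterate is (x, y)₁ = (-3.875, -0.375).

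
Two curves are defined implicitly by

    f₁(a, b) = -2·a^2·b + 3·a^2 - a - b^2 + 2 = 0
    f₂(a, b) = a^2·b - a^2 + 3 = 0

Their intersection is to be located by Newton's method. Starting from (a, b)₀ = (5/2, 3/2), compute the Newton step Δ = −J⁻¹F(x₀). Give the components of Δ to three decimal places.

(-2.392, -0.023)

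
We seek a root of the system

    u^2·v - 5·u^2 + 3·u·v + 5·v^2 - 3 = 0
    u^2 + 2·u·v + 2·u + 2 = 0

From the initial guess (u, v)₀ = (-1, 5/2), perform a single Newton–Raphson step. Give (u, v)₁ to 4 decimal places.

At (-1, 5/2): F = (18.2500, -4.0000).
Jacobian J = [[2·u·v - 10·u + 3·v, u^2 + 3·u + 10·v], [2·u + 2·v + 2, 2·u]].
At the point, J = [[12.5000, 23.0000], [5.0000, -2.0000]] (det J = -140.0000).
Solving J·Δ = −F gives Δ = (0.3964, -1.0089).
Then the next iterate is (u, v)₁ = (-0.6036, 1.4911).

(-0.6036, 1.4911)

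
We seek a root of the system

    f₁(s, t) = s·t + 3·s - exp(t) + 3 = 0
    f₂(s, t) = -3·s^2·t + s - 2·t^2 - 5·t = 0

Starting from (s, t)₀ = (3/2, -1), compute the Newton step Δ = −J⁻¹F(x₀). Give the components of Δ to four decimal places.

At (3/2, -1): F = (5.632121, 11.2500).
Jacobian J = [[t + 3, s - exp(t)], [-6·s·t + 1, -3·s^2 - 4·t - 5]].
At the point, J = [[2.0000, 1.132121], [10.0000, -7.7500]] (det J = -26.821206).
Solving J·Δ = −F gives Δ = (-2.1023, -1.2610).

(-2.1023, -1.2610)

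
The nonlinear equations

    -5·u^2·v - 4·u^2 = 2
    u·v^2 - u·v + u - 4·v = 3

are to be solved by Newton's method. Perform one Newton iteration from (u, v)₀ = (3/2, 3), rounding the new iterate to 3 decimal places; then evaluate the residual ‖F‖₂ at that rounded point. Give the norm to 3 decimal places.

At (3/2, 3): F = (-44.750, -4.500).
Jacobian J = [[-10·u·v - 8·u, -5·u^2], [v^2 - v + 1, 2·u·v - u - 4]].
At the point, J = [[-57.000, -11.250], [7.000, 3.500]] (det J = -120.750).
Solving J·Δ = −F gives Δ = (-1.716, 4.718).
Then the next iterate is (u, v)₁ = (-0.216, 7.718).
Re-evaluating at (-0.216, 7.718): F = (-3.98708, -45.28750), so ‖F‖₂ = 45.463.

45.463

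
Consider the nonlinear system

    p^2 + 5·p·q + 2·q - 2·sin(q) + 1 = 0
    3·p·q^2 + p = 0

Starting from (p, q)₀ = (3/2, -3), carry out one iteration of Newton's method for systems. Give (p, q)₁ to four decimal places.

(-73.4760, -79.1974)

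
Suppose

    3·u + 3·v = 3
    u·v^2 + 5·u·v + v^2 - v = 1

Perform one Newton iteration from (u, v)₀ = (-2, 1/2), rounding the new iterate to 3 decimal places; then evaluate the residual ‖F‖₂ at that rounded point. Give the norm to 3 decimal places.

0.127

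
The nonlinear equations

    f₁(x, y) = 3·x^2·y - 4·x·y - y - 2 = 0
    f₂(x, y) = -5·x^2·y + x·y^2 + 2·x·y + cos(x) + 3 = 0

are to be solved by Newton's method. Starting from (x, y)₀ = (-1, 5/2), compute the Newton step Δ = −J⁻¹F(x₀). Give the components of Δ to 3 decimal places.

(0.449, -0.298)

At (-1, 5/2): F = (13.000, -20.20970).
Jacobian J = [[6·x·y - 4·y, 3·x^2 - 4·x - 1], [-10·x·y + y^2 + 2·y - sin(x), -5·x^2 + 2·x·y + 2·x]].
At the point, J = [[-25.000, 6.000], [37.09147, -12.000]] (det J = 77.45117).
Solving J·Δ = −F gives Δ = (0.449, -0.298).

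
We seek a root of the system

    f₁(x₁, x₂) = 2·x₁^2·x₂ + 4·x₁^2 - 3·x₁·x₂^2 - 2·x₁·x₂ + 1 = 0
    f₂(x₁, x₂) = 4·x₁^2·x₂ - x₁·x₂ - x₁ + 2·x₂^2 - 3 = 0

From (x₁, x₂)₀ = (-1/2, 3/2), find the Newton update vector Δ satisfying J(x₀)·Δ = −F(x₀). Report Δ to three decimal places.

At (-1/2, 3/2): F = (7.625, 4.250).
Jacobian J = [[4·x₁·x₂ + 8·x₁ - 3·x₂^2 - 2·x₂, 2·x₁^2 - 6·x₁·x₂ - 2·x₁], [8·x₁·x₂ - x₂ - 1, 4·x₁^2 - x₁ + 4·x₂]].
At the point, J = [[-16.750, 6.000], [-8.500, 7.500]] (det J = -74.625).
Solving J·Δ = −F gives Δ = (0.425, -0.085).

(0.425, -0.085)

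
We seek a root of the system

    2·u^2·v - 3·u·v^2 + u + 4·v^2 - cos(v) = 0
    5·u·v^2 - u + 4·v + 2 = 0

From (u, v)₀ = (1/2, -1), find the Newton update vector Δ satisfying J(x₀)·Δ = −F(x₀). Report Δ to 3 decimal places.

At (1/2, -1): F = (1.95970, 0.000).
Jacobian J = [[4·u·v - 3·v^2 + 1, 2·u^2 - 6·u·v + 8·v + sin(v)], [5·v^2 - 1, 10·u·v + 4]].
At the point, J = [[-4.000, -5.34147], [4.000, -1.000]] (det J = 25.36588).
Solving J·Δ = −F gives Δ = (0.077, 0.309).

(0.077, 0.309)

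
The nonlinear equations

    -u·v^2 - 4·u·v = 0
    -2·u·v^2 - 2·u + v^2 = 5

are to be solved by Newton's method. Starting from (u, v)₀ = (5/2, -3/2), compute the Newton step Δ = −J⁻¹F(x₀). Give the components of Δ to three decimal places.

At (5/2, -3/2): F = (9.375, -19.000).
Jacobian J = [[-v^2 - 4·v, -2·u·v - 4·u], [-2·v^2 - 2, -4·u·v + 2·v]].
At the point, J = [[3.750, -2.500], [-6.500, 12.000]] (det J = 28.750).
Solving J·Δ = −F gives Δ = (-2.261, 0.359).

(-2.261, 0.359)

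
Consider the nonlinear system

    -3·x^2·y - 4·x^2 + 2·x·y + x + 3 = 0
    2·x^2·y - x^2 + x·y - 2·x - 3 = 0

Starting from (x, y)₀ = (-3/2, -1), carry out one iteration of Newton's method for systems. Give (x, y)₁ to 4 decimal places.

At (-3/2, -1): F = (2.2500, -5.2500).
Jacobian J = [[-6·x·y - 8·x + 2·y + 1, -3·x^2 + 2·x], [4·x·y - 2·x + y - 2, 2·x^2 + x]].
At the point, J = [[2.0000, -9.7500], [6.0000, 3.0000]] (det J = 64.5000).
Solving J·Δ = −F gives Δ = (0.6890, 0.3721).
Then the next iterate is (x, y)₁ = (-0.8110, -0.6279).

(-0.8110, -0.6279)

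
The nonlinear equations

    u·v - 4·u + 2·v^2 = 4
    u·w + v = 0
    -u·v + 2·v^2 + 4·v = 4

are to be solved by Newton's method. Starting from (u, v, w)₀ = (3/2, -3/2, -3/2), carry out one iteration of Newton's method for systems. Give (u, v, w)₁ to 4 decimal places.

At (3/2, -3/2, -3/2): F = (-7.7500, -3.7500, -3.2500).
Jacobian J = [[v - 4, u + 4·v, 0], [w, 1, u], [-v, -u + 4·v + 4, 0]].
At the point, J = [[-5.5000, -4.5000, 0.0000], [-1.5000, 1.0000, 1.5000], [1.5000, -3.5000, 0.0000]] (det J = -39.0000).
Solving J·Δ = −F gives Δ = (-0.4808, -1.1346, 2.7756).
Then the next iterate is (u, v, w)₁ = (1.0192, -2.6346, 1.2756).

(1.0192, -2.6346, 1.2756)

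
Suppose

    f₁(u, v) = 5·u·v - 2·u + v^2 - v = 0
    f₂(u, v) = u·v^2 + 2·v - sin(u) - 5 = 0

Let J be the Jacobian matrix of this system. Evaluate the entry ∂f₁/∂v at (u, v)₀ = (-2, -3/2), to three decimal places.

∂f₁/∂v = 5·u + 2·v - 1.
At (-2, -3/2) this is -14.000.

-14.000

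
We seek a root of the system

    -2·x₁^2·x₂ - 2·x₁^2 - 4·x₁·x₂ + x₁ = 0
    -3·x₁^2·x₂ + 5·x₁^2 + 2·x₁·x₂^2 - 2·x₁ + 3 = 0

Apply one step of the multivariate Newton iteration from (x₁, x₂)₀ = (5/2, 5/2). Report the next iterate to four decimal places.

(2.1641, 0.2125)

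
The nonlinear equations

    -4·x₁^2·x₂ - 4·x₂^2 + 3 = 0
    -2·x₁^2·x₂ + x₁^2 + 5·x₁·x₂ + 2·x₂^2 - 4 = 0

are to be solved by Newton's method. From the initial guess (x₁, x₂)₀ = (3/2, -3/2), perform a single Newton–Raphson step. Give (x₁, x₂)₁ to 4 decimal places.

(1.2444, -2.4667)

At (3/2, -3/2): F = (7.5000, -1.7500).
Jacobian J = [[-8·x₁·x₂, -4·x₁^2 - 8·x₂], [-4·x₁·x₂ + 2·x₁ + 5·x₂, -2·x₁^2 + 5·x₁ + 4·x₂]].
At the point, J = [[18.0000, 3.0000], [4.5000, -3.0000]] (det J = -67.5000).
Solving J·Δ = −F gives Δ = (-0.2556, -0.9667).
Then the next iterate is (x₁, x₂)₁ = (1.2444, -2.4667).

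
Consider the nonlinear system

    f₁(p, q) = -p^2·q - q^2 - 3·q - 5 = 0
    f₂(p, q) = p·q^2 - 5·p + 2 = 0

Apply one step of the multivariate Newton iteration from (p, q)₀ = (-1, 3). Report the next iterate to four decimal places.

At (-1, 3): F = (-26.0000, -2.0000).
Jacobian J = [[-2·p·q, -p^2 - 2·q - 3], [q^2 - 5, 2·p·q]].
At the point, J = [[6.0000, -10.0000], [4.0000, -6.0000]] (det J = 4.0000).
Solving J·Δ = −F gives Δ = (-34.0000, -23.0000).
Then the next iterate is (p, q)₁ = (-35.0000, -20.0000).

(-35.0000, -20.0000)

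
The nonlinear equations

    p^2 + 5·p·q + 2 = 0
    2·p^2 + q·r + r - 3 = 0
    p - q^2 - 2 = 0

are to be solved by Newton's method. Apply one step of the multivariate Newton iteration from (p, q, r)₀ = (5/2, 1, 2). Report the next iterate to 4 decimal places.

(1.4154, 0.2077, 1.4654)

At (5/2, 1, 2): F = (20.7500, 13.5000, -0.5000).
Jacobian J = [[2·p + 5·q, 5·p, 0], [4·p, r, q + 1], [1, -2·q, 0]].
At the point, J = [[10.0000, 12.5000, 0.0000], [10.0000, 2.0000, 2.0000], [1.0000, -2.0000, 0.0000]] (det J = 65.0000).
Solving J·Δ = −F gives Δ = (-1.0846, -0.7923, -0.5346).
Then the next iterate is (p, q, r)₁ = (1.4154, 0.2077, 1.4654).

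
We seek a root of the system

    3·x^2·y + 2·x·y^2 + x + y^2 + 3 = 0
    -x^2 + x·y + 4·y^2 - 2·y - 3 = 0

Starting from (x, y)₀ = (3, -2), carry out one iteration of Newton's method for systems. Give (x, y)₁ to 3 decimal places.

At (3, -2): F = (-20.000, 2.000).
Jacobian J = [[6·x·y + 2·y^2 + 1, 3·x^2 + 4·x·y + 2·y], [-2·x + y, x + 8·y - 2]].
At the point, J = [[-27.000, -1.000], [-8.000, -15.000]] (det J = 397.000).
Solving J·Δ = −F gives Δ = (-0.761, 0.539).
Then the next iterate is (x, y)₁ = (2.239, -1.461).

(2.239, -1.461)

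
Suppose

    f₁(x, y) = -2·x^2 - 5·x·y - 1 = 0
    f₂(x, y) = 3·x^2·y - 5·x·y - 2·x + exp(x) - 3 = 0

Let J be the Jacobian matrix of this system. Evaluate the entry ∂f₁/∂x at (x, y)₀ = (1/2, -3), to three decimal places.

13.000

∂f₁/∂x = -4·x - 5·y.
At (1/2, -3) this is 13.000.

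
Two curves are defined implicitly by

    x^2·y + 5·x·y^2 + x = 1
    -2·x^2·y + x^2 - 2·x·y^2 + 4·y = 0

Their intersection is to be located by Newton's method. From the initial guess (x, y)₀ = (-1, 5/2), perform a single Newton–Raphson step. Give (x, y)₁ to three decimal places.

At (-1, 5/2): F = (-30.750, 18.500).
Jacobian J = [[2·x·y + 5·y^2 + 1, x^2 + 10·x·y], [-4·x·y + 2·x - 2·y^2, -2·x^2 - 4·x·y + 4]].
At the point, J = [[27.250, -24.000], [-4.500, 12.000]] (det J = 219.000).
Solving J·Δ = −F gives Δ = (-0.342, -1.670).
Then the next iterate is (x, y)₁ = (-1.342, 0.830).

(-1.342, 0.830)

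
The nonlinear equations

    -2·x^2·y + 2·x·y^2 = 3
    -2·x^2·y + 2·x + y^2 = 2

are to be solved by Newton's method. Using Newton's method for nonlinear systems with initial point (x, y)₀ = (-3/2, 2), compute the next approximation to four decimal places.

(-0.8077, 1.3846)

At (-3/2, 2): F = (-24.0000, -10.0000).
Jacobian J = [[-4·x·y + 2·y^2, -2·x^2 + 4·x·y], [-4·x·y + 2, -2·x^2 + 2·y]].
At the point, J = [[20.0000, -16.5000], [14.0000, -0.5000]] (det J = 221.0000).
Solving J·Δ = −F gives Δ = (0.6923, -0.6154).
Then the next iterate is (x, y)₁ = (-0.8077, 1.3846).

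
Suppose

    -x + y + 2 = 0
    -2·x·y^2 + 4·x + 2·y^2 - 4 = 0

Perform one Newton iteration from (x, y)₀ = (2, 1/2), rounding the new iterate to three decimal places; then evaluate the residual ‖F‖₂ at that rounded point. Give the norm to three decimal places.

At (2, 1/2): F = (0.500, 3.500).
Jacobian J = [[-1, 1], [-2·y^2 + 4, -4·x·y + 4·y]].
At the point, J = [[-1.000, 1.000], [3.500, -2.000]] (det J = -1.500).
Solving J·Δ = −F gives Δ = (-3.000, -3.500).
Then the next iterate is (x, y)₁ = (-1.000, -3.000).
Re-evaluating at (-1.000, -3.000): F = (0.000, 28.000), so ‖F‖₂ = 28.000.

28.000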